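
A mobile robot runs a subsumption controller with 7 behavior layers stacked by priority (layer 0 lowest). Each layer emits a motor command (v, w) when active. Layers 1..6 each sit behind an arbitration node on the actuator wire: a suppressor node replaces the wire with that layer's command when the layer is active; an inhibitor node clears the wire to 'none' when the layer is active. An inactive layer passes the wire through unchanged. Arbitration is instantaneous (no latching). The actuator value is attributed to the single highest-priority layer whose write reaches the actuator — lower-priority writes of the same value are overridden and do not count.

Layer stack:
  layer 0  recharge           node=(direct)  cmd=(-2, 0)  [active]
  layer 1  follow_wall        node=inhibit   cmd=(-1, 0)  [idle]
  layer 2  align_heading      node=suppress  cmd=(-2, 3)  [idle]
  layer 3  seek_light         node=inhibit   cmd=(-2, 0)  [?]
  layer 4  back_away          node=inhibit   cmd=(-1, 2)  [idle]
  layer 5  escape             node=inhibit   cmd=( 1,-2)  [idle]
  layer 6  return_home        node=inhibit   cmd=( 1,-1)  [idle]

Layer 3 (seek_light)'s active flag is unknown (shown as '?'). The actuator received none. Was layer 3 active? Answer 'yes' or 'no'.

If layer 3 is active=yes:
  actuator would be none
If layer 3 is active=no:
  actuator would be (-2, 0)
Observed none, so layer 3 was active.

yes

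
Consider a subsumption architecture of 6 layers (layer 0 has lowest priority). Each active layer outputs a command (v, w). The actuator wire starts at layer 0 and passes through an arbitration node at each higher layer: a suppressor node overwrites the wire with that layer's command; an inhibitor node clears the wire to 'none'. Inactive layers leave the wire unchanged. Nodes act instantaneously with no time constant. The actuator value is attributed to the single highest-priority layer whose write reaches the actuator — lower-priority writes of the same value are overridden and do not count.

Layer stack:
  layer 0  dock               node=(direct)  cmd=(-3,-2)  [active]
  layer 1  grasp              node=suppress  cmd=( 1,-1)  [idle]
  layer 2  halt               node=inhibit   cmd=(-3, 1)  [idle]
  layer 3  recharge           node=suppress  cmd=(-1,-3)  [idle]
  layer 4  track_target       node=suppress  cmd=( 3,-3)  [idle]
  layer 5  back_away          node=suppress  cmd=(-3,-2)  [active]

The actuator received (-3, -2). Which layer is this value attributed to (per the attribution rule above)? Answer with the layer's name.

back_away

layer 0 (dock) active — direct: (-3, -2)
layer 1 (grasp) idle — unchanged: (-3, -2)
layer 2 (halt) idle — unchanged: (-3, -2)
layer 3 (recharge) idle — unchanged: (-3, -2)
layer 4 (track_target) idle — unchanged: (-3, -2)
layer 5 (back_away) active — suppresses: (-3, -2)
→ actuator (-3, -2)
last writer: layer 5 = back_away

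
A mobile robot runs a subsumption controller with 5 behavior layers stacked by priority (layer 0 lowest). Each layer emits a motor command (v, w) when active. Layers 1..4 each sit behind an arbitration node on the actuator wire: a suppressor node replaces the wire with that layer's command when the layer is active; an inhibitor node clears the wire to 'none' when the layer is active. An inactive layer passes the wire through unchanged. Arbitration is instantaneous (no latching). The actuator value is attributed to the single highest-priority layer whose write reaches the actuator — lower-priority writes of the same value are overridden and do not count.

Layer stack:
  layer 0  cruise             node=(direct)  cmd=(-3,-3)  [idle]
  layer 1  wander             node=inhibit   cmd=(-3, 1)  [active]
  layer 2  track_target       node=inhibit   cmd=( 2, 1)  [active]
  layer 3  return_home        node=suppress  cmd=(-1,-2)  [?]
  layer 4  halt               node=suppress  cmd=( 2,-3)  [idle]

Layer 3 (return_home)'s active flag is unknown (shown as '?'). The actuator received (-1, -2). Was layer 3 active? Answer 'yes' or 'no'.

If layer 3 is active=yes:
  actuator would be (-1, -2)
If layer 3 is active=no:
  actuator would be none
Observed (-1, -2), so layer 3 was active.

yes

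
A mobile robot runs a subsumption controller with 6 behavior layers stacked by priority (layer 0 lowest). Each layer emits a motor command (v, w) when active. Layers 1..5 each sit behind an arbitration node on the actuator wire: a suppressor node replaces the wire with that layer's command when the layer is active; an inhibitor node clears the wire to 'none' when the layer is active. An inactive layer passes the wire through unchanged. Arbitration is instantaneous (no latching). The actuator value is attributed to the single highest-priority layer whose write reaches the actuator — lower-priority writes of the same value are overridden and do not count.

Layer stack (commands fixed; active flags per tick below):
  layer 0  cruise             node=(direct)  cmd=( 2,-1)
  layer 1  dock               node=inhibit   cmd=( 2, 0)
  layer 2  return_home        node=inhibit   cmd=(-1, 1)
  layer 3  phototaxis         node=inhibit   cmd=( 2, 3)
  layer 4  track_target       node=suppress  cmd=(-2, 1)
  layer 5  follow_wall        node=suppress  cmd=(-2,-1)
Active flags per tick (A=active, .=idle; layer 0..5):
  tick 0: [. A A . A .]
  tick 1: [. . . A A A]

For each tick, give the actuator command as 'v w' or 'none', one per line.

tick 0:
  [0] cruise off; wire := none
  [1] dock on (inhibit); wire := none
  [2] return_home on (inhibit); wire := none
  [3] phototaxis off; pass none
  [4] track_target on (suppress); wire := (-2, 1)
  [5] follow_wall off; pass (-2, 1)
  output (-2, 1)
tick 1:
  [0] cruise off; wire := none
  [1] dock off; pass none
  [2] return_home off; pass none
  [3] phototaxis on (inhibit); wire := none
  [4] track_target on (suppress); wire := (-2, 1)
  [5] follow_wall on (suppress); wire := (-2, -1)
  output (-2, -1)

-2 1
-2 -1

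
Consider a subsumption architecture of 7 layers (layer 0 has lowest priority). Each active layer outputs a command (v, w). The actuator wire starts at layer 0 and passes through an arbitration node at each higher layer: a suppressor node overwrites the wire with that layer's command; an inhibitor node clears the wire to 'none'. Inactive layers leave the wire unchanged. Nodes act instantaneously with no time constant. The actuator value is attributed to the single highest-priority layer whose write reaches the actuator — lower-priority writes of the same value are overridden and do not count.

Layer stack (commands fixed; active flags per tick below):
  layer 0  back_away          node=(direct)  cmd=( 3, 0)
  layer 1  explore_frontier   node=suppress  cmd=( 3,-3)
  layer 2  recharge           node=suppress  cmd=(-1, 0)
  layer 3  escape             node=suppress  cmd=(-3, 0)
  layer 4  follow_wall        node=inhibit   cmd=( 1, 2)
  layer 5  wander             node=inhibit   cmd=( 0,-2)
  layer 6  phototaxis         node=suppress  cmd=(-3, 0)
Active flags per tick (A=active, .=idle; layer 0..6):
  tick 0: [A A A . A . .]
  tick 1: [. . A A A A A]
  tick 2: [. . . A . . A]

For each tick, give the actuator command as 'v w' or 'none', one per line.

tick 0:
  L0 back_away: active, feeds wire = (3, 0)
  L1 explore_frontier: active, suppressor → wire = (3, -3)
  L2 recharge: active, suppressor → wire = (-1, 0)
  L3 escape: idle → wire stays (-1, 0)
  L4 follow_wall: active, inhibitor → wire = none
  L5 wander: idle → wire stays none
  L6 phototaxis: idle → wire stays none
  actuator = none
tick 1:
  L0 back_away: idle → wire = none
  L1 explore_frontier: idle → wire stays none
  L2 recharge: active, suppressor → wire = (-1, 0)
  L3 escape: active, suppressor → wire = (-3, 0)
  L4 follow_wall: active, inhibitor → wire = none
  L5 wander: active, inhibitor → wire = none
  L6 phototaxis: active, suppressor → wire = (-3, 0)
  actuator = (-3, 0)
tick 2:
  L0 back_away: idle → wire = none
  L1 explore_frontier: idle → wire stays none
  L2 recharge: idle → wire stays none
  L3 escape: active, suppressor → wire = (-3, 0)
  L4 follow_wall: idle → wire stays (-3, 0)
  L5 wander: idle → wire stays (-3, 0)
  L6 phototaxis: active, suppressor → wire = (-3, 0)
  actuator = (-3, 0)

none
-3 0
-3 0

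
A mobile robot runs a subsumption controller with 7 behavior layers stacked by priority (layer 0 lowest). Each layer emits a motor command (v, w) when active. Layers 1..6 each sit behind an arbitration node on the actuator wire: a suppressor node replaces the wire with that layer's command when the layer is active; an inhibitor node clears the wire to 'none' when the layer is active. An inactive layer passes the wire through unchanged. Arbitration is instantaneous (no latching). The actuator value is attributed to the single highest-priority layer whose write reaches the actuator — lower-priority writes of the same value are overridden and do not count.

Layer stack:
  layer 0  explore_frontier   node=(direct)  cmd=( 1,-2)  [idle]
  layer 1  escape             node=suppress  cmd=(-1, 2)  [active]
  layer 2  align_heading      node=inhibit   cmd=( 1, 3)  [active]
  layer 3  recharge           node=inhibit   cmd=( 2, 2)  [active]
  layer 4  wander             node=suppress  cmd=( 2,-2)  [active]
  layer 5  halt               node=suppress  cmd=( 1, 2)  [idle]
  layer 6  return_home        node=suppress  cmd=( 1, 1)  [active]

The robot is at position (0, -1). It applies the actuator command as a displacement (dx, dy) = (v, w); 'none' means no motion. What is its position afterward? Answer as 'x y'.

1 0

layer 0 (explore_frontier) idle — none
layer 1 (escape) active — suppresses: (-1, 2)
layer 2 (align_heading) active — inhibits: none
layer 3 (recharge) active — inhibits: none
layer 4 (wander) active — suppresses: (2, -2)
layer 5 (halt) idle — unchanged: (2, -2)
layer 6 (return_home) active — suppresses: (1, 1)
→ actuator (1, 1)
position: (0, -1) + (1, 1) = (1, 0)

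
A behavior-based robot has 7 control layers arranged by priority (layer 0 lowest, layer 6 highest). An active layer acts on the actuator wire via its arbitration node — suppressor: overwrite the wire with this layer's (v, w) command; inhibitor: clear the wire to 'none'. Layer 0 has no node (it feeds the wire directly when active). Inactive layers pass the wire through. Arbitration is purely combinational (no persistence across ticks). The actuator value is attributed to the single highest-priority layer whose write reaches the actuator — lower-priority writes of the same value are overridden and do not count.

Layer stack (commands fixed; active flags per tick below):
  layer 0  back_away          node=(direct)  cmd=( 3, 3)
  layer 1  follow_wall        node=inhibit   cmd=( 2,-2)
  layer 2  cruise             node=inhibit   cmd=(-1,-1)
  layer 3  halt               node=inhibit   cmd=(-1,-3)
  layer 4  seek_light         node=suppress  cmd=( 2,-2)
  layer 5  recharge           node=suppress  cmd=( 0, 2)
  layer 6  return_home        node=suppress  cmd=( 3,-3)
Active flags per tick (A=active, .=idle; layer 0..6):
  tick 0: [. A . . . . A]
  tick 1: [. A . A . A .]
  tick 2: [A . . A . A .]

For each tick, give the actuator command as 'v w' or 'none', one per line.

tick 0:
  layer 0 (back_away) idle — none
  layer 1 (follow_wall) active — inhibits: none
  layer 2 (cruise) idle — unchanged: none
  layer 3 (halt) idle — unchanged: none
  layer 4 (seek_light) idle — unchanged: none
  layer 5 (recharge) idle — unchanged: none
  layer 6 (return_home) active — suppresses: (3, -3)
  → actuator (3, -3)
tick 1:
  layer 0 (back_away) idle — none
  layer 1 (follow_wall) active — inhibits: none
  layer 2 (cruise) idle — unchanged: none
  layer 3 (halt) active — inhibits: none
  layer 4 (seek_light) idle — unchanged: none
  layer 5 (recharge) active — suppresses: (0, 2)
  layer 6 (return_home) idle — unchanged: (0, 2)
  → actuator (0, 2)
tick 2:
  layer 0 (back_away) active — direct: (3, 3)
  layer 1 (follow_wall) idle — unchanged: (3, 3)
  layer 2 (cruise) idle — unchanged: (3, 3)
  layer 3 (halt) active — inhibits: none
  layer 4 (seek_light) idle — unchanged: none
  layer 5 (recharge) active — suppresses: (0, 2)
  layer 6 (return_home) idle — unchanged: (0, 2)
  → actuator (0, 2)

3 -3
0 2
0 2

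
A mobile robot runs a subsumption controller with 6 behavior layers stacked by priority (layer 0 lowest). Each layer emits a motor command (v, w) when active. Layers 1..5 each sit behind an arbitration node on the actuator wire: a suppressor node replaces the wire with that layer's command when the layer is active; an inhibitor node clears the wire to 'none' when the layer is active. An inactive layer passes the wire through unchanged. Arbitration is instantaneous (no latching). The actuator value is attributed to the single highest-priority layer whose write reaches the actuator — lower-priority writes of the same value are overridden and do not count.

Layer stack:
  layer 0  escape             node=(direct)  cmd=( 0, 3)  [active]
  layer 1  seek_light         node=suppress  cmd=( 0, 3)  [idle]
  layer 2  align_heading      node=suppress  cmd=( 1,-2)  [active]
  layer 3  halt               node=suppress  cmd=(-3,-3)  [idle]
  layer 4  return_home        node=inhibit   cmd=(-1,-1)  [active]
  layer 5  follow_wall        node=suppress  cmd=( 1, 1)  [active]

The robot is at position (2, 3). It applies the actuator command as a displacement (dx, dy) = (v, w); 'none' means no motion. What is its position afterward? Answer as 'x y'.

3 4

[0] escape on; wire := (0, 3)
[1] seek_light off; pass (0, 3)
[2] align_heading on (suppress); wire := (1, -2)
[3] halt off; pass (1, -2)
[4] return_home on (inhibit); wire := none
[5] follow_wall on (suppress); wire := (1, 1)
output (1, 1)
position: (2, 3) + (1, 1) = (3, 4)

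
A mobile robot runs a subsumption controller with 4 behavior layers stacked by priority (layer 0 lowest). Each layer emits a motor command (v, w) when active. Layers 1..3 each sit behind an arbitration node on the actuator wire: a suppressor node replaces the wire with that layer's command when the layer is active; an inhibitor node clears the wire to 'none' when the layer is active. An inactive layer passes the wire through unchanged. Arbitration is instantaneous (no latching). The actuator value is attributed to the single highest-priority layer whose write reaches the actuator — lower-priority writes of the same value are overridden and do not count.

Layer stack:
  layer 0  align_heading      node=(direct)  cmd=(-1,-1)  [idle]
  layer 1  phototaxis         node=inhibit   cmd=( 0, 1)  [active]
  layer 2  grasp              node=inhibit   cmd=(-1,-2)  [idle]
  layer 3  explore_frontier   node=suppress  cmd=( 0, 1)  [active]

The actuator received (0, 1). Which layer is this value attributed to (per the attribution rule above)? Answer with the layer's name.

L0 align_heading: idle → wire = none
L1 phototaxis: active, inhibitor → wire = none
L2 grasp: idle → wire stays none
L3 explore_frontier: active, suppressor → wire = (0, 1)
actuator = (0, 1)
last writer: layer 3 = explore_frontier

explore_frontier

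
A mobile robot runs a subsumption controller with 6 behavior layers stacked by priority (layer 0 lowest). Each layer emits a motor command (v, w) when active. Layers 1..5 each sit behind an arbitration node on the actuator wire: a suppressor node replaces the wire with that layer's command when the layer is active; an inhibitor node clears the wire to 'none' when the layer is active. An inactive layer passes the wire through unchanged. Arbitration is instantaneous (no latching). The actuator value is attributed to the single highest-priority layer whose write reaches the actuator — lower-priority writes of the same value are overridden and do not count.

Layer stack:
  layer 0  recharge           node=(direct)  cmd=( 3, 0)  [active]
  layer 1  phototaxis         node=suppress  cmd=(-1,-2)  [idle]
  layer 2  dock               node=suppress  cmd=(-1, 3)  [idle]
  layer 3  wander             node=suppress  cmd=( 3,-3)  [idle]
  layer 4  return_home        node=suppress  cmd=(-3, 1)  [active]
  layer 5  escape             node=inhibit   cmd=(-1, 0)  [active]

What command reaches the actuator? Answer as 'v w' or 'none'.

layer 0 (recharge) active — direct: (3, 0)
layer 1 (phototaxis) idle — unchanged: (3, 0)
layer 2 (dock) idle — unchanged: (3, 0)
layer 3 (wander) idle — unchanged: (3, 0)
layer 4 (return_home) active — suppresses: (-3, 1)
layer 5 (escape) active — inhibits: none
→ actuator none

none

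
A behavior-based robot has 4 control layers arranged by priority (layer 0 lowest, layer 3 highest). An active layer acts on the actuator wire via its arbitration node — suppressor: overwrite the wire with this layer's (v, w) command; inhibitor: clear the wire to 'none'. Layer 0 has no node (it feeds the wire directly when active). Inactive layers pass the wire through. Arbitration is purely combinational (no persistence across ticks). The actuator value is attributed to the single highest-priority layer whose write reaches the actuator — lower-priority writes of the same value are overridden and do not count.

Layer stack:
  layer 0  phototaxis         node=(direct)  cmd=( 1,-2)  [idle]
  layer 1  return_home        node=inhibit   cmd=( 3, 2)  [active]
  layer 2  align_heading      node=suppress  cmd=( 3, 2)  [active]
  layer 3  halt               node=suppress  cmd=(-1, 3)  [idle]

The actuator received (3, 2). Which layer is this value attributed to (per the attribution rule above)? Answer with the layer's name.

[0] phototaxis off; wire := none
[1] return_home on (inhibit); wire := none
[2] align_heading on (suppress); wire := (3, 2)
[3] halt off; pass (3, 2)
output (3, 2)
last writer: layer 2 = align_heading

align_heading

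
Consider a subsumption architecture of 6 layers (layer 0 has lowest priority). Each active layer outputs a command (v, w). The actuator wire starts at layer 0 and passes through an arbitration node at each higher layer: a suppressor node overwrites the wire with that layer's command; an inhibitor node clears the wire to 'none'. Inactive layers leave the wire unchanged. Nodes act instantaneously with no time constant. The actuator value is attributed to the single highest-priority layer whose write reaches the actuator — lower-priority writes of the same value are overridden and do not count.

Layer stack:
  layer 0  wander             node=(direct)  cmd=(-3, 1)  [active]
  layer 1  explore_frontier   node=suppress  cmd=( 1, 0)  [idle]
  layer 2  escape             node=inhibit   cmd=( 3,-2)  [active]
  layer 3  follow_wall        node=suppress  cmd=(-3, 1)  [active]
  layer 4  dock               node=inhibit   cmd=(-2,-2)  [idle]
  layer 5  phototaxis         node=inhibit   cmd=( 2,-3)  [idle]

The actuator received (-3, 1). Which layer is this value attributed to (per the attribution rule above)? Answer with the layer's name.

[0] wander on; wire := (-3, 1)
[1] explore_frontier off; pass (-3, 1)
[2] escape on (inhibit); wire := none
[3] follow_wall on (suppress); wire := (-3, 1)
[4] dock off; pass (-3, 1)
[5] phototaxis off; pass (-3, 1)
output (-3, 1)
last writer: layer 3 = follow_wall

follow_wall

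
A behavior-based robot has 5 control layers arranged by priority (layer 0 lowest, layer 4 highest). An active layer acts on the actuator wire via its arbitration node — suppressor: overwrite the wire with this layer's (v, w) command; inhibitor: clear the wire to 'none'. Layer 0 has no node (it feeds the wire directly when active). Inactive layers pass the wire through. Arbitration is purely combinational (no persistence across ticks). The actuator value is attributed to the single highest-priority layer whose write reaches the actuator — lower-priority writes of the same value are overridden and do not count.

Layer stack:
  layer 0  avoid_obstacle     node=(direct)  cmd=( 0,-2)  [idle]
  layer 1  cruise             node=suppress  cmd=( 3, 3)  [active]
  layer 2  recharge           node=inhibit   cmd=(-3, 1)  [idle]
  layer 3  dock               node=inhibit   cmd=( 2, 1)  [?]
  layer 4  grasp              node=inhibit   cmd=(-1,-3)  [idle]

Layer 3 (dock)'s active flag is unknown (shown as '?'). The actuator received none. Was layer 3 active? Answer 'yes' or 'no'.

If layer 3 is active=yes:
  actuator would be none
If layer 3 is active=no:
  actuator would be (3, 3)
Observed none, so layer 3 was active.

yes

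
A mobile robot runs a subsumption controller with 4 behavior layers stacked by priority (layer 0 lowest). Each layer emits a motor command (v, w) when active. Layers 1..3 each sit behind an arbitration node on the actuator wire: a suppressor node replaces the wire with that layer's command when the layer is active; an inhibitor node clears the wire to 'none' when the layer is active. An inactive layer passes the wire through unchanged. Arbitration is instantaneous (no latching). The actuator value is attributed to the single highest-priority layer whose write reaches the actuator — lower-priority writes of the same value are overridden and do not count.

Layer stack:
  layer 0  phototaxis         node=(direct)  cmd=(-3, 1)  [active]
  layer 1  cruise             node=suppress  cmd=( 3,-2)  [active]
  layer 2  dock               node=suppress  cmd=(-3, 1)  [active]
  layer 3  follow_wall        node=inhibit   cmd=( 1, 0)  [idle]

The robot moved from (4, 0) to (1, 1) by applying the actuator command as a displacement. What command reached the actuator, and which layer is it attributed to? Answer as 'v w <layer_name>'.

-3 1 dock

displacement = (1, 1) − (4, 0) = (-3, 1)
layer 0 (phototaxis) active — direct: (-3, 1)
layer 1 (cruise) active — suppresses: (3, -2)
layer 2 (dock) active — suppresses: (-3, 1)
layer 3 (follow_wall) idle — unchanged: (-3, 1)
→ actuator (-3, 1) — from layer 2 (dock)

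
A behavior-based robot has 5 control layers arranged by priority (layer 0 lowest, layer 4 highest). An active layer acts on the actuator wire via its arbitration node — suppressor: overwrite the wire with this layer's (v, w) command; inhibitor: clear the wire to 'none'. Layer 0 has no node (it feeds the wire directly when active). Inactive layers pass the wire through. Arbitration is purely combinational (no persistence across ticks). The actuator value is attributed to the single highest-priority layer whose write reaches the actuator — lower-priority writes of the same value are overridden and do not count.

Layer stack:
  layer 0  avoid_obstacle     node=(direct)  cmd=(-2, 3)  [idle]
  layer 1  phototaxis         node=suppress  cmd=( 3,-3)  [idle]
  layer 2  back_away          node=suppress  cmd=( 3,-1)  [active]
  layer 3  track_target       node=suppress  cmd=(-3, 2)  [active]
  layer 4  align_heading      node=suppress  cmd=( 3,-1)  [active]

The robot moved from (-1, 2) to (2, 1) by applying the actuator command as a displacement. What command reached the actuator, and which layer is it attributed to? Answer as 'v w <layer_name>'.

3 -1 align_heading

displacement = (2, 1) − (-1, 2) = (3, -1)
layer 0 (avoid_obstacle) idle — none
layer 1 (phototaxis) idle — unchanged: none
layer 2 (back_away) active — suppresses: (3, -1)
layer 3 (track_target) active — suppresses: (-3, 2)
layer 4 (align_heading) active — suppresses: (3, -1)
→ actuator (3, -1) — from layer 4 (align_heading)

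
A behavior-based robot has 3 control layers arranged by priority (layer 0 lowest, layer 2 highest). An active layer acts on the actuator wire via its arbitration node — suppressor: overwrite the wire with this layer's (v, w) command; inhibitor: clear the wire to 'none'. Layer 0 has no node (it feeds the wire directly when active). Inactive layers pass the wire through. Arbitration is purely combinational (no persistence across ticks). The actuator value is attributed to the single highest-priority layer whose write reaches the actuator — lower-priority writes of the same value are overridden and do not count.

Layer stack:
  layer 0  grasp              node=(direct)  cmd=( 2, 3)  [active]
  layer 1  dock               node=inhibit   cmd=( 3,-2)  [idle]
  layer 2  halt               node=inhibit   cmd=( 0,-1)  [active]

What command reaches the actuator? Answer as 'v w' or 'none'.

none

[0] grasp on; wire := (2, 3)
[1] dock off; pass (2, 3)
[2] halt on (inhibit); wire := none
output none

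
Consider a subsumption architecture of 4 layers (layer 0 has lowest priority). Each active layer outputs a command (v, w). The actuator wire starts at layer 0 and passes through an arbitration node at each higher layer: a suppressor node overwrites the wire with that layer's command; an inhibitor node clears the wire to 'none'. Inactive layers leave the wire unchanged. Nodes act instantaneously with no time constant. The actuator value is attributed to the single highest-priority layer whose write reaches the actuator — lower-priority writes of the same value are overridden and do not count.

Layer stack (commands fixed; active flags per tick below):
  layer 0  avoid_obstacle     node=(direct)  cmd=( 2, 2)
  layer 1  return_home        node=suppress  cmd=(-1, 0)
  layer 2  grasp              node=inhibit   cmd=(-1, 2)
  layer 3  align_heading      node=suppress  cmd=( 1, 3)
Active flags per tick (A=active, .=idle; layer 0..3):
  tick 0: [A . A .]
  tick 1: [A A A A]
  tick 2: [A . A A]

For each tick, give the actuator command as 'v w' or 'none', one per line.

tick 0:
  [0] avoid_obstacle on; wire := (2, 2)
  [1] return_home off; pass (2, 2)
  [2] grasp on (inhibit); wire := none
  [3] align_heading off; pass none
  output none
tick 1:
  [0] avoid_obstacle on; wire := (2, 2)
  [1] return_home on (suppress); wire := (-1, 0)
  [2] grasp on (inhibit); wire := none
  [3] align_heading on (suppress); wire := (1, 3)
  output (1, 3)
tick 2:
  [0] avoid_obstacle on; wire := (2, 2)
  [1] return_home off; pass (2, 2)
  [2] grasp on (inhibit); wire := none
  [3] align_heading on (suppress); wire := (1, 3)
  output (1, 3)

none
1 3
1 3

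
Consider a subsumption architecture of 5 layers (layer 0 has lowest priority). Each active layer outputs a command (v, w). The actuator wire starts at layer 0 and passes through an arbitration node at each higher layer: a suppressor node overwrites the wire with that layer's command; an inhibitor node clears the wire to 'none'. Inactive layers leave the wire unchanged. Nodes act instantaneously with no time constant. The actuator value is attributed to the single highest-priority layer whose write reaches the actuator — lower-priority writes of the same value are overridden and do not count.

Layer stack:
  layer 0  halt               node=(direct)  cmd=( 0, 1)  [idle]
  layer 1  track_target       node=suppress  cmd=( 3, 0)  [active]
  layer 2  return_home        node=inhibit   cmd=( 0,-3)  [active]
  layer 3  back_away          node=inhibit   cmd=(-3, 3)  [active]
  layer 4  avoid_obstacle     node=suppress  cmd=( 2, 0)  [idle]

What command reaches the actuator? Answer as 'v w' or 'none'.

none

L0 halt: idle → wire = none
L1 track_target: active, suppressor → wire = (3, 0)
L2 return_home: active, inhibitor → wire = none
L3 back_away: active, inhibitor → wire = none
L4 avoid_obstacle: idle → wire stays none
actuator = none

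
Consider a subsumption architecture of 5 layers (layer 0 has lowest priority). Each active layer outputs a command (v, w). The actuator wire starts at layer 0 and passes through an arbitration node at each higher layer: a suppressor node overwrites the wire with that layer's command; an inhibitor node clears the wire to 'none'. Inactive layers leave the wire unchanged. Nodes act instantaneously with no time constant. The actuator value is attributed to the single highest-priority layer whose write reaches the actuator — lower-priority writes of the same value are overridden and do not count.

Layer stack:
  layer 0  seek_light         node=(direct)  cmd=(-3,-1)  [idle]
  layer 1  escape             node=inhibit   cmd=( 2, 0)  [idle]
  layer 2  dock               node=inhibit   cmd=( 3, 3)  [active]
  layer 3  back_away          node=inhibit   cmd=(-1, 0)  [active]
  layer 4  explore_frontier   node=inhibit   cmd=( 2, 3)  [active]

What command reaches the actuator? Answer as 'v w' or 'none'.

layer 0 (seek_light) idle — none
layer 1 (escape) idle — unchanged: none
layer 2 (dock) active — inhibits: none
layer 3 (back_away) active — inhibits: none
layer 4 (explore_frontier) active — inhibits: none
→ actuator none

none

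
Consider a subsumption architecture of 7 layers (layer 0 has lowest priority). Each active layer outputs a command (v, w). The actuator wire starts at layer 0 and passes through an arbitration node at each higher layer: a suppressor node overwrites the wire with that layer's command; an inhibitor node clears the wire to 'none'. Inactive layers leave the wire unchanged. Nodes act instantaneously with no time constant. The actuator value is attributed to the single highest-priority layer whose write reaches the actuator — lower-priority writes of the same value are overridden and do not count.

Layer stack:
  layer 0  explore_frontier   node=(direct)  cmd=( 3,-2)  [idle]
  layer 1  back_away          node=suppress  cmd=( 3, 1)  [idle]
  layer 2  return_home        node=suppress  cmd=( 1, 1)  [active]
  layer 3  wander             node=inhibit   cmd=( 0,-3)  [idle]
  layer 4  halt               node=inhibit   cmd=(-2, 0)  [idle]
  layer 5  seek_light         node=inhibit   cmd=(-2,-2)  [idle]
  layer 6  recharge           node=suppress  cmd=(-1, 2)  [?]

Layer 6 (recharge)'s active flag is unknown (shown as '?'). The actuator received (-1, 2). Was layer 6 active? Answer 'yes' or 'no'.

If layer 6 is active=yes:
  actuator would be (-1, 2)
If layer 6 is active=no:
  actuator would be (1, 1)
Observed (-1, 2), so layer 6 was active.

yes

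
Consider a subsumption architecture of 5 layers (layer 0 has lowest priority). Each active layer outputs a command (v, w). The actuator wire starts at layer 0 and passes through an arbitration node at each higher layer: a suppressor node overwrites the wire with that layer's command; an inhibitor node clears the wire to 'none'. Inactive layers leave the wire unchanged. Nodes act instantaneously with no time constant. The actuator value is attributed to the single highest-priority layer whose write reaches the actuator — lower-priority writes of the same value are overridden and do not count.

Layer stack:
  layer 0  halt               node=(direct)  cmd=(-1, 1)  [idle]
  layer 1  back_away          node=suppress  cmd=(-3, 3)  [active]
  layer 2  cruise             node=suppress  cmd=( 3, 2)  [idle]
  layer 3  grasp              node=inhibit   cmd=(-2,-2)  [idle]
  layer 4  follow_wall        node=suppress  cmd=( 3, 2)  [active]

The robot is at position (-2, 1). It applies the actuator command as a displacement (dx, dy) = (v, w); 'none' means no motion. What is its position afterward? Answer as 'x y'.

L0 halt: idle → wire = none
L1 back_away: active, suppressor → wire = (-3, 3)
L2 cruise: idle → wire stays (-3, 3)
L3 grasp: idle → wire stays (-3, 3)
L4 follow_wall: active, suppressor → wire = (3, 2)
actuator = (3, 2)
position: (-2, 1) + (3, 2) = (1, 3)

1 3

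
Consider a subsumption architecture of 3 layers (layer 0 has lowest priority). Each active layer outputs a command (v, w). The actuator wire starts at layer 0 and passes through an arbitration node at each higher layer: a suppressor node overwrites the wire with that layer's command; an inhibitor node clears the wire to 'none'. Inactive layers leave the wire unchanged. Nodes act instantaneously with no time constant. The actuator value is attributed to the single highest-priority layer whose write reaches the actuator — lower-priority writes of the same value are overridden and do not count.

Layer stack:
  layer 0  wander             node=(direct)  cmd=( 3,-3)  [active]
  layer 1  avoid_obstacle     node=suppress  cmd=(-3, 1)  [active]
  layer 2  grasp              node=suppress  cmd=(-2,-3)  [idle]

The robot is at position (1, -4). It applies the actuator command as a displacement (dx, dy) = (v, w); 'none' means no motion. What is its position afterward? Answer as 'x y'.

L0 wander: active, feeds wire = (3, -3)
L1 avoid_obstacle: active, suppressor → wire = (-3, 1)
L2 grasp: idle → wire stays (-3, 1)
actuator = (-3, 1)
position: (1, -4) + (-3, 1) = (-2, -3)

-2 -3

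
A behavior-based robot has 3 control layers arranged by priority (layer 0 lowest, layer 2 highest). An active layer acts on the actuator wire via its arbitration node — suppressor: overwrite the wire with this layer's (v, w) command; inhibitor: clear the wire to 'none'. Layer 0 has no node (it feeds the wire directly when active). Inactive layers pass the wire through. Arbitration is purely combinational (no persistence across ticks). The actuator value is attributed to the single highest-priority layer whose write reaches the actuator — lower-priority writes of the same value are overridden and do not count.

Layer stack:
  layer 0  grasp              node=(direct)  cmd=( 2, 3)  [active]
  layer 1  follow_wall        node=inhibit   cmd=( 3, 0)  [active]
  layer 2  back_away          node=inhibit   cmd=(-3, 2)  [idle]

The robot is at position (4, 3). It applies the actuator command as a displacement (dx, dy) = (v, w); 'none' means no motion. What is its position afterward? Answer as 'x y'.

L0 grasp: active, feeds wire = (2, 3)
L1 follow_wall: active, inhibitor → wire = none
L2 back_away: idle → wire stays none
actuator = none
position: (4, 3) + none = (4, 3)

4 3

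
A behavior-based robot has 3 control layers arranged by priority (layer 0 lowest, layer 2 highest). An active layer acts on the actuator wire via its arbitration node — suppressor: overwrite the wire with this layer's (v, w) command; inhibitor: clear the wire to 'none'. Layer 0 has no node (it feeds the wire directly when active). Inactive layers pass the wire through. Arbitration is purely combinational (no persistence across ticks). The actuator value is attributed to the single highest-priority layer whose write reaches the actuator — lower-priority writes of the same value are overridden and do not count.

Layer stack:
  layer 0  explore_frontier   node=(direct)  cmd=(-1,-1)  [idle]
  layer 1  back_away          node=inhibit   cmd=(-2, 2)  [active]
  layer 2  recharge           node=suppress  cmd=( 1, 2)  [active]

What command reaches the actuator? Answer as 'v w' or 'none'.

layer 0 (explore_frontier) idle — none
layer 1 (back_away) active — inhibits: none
layer 2 (recharge) active — suppresses: (1, 2)
→ actuator (1, 2)

1 2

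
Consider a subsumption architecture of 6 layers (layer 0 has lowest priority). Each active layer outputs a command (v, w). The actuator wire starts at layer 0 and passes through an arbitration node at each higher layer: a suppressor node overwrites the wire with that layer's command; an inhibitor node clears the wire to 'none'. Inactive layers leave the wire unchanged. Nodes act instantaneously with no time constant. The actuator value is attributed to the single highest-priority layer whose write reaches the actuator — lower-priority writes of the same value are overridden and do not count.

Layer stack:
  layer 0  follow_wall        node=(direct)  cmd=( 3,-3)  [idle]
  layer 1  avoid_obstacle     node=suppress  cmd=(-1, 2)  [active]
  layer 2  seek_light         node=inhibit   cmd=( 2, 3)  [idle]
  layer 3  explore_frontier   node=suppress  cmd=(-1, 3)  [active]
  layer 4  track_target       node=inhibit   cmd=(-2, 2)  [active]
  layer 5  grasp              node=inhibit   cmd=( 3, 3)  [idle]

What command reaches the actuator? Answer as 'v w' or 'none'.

none

L0 follow_wall: idle → wire = none
L1 avoid_obstacle: active, suppressor → wire = (-1, 2)
L2 seek_light: idle → wire stays (-1, 2)
L3 explore_frontier: active, suppressor → wire = (-1, 3)
L4 track_target: active, inhibitor → wire = none
L5 grasp: idle → wire stays none
actuator = none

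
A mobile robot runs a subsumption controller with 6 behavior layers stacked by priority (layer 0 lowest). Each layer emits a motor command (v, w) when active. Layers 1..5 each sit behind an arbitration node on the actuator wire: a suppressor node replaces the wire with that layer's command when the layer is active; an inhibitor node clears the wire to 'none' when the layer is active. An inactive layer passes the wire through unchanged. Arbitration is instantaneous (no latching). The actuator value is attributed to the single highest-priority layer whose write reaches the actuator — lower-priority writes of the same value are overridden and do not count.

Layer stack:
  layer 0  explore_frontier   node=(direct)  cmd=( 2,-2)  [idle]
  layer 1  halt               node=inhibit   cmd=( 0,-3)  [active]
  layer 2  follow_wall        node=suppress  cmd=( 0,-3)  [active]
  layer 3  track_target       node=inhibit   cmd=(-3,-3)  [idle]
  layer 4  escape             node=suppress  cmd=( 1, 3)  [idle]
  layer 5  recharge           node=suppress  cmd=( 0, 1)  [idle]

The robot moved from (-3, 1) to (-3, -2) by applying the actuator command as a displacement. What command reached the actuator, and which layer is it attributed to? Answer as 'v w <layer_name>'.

0 -3 follow_wall

displacement = (-3, -2) − (-3, 1) = (0, -3)
layer 0 (explore_frontier) idle — none
layer 1 (halt) active — inhibits: none
layer 2 (follow_wall) active — suppresses: (0, -3)
layer 3 (track_target) idle — unchanged: (0, -3)
layer 4 (escape) idle — unchanged: (0, -3)
layer 5 (recharge) idle — unchanged: (0, -3)
→ actuator (0, -3) — from layer 2 (follow_wall)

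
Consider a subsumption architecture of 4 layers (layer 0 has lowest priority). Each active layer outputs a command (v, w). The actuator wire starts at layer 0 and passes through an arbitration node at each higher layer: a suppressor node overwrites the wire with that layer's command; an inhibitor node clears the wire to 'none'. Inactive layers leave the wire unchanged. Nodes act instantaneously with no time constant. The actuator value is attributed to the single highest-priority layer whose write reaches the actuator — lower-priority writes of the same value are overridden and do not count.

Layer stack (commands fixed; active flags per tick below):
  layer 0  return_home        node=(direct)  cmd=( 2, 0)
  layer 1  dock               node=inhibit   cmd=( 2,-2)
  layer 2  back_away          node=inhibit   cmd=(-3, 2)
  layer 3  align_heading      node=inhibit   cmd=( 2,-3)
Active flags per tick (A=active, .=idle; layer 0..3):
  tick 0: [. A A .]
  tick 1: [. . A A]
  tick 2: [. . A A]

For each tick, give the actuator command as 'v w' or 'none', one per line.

none
none
none

tick 0:
  layer 0 (return_home) idle — none
  layer 1 (dock) active — inhibits: none
  layer 2 (back_away) active — inhibits: none
  layer 3 (align_heading) idle — unchanged: none
  → actuator none
tick 1:
  layer 0 (return_home) idle — none
  layer 1 (dock) idle — unchanged: none
  layer 2 (back_away) active — inhibits: none
  layer 3 (align_heading) active — inhibits: none
  → actuator none
tick 2:
  layer 0 (return_home) idle — none
  layer 1 (dock) idle — unchanged: none
  layer 2 (back_away) active — inhibits: none
  layer 3 (align_heading) active — inhibits: none
  → actuator none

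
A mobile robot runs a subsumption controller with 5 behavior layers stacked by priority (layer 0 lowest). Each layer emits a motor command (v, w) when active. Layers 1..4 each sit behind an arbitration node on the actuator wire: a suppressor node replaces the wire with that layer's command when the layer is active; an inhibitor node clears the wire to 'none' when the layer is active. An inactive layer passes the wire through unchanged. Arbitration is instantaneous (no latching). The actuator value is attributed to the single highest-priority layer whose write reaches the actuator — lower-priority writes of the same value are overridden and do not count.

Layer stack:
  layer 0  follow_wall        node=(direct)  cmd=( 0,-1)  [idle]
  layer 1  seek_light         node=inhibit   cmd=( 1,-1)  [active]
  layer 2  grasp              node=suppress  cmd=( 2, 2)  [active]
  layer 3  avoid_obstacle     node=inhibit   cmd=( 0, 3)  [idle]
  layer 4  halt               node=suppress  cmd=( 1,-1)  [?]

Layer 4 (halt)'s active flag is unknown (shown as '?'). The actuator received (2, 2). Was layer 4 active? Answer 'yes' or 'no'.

no

If layer 4 is active=yes:
  actuator would be (1, -1)
If layer 4 is active=no:
  actuator would be (2, 2)
Observed (2, 2), so layer 4 was idle.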